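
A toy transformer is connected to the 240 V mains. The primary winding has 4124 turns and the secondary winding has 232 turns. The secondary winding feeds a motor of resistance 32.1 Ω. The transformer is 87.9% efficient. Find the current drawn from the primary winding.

I_p ≈ 0.0269 A

V_s = 240 × 232/4124 = 13.501 V.
I_s = V_s/R = 13.501/32.1 = 0.42061 A.
P_out = V_s I_s = 13.501 × 0.42061 = 5.6788 W.
P_in = P_out/η = 5.6788/0.879 = 6.4605 W.
I_p = P_in/V_p = 6.4605/240 = 0.0269 A.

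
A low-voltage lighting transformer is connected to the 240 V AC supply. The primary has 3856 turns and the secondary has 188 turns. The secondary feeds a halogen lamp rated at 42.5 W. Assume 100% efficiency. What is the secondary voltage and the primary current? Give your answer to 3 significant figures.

V_s = V_p × N_s/N_p = 240 × 188/3856 = 11.701 V.
I_s = P/V_s = 42.5/11.701 = 3.6321 A.
I_p = I_s × N_s/N_p = 3.6321 × 188/3856 = 0.177 A.

V_s ≈ 11.7 V, I_p ≈ 0.177 A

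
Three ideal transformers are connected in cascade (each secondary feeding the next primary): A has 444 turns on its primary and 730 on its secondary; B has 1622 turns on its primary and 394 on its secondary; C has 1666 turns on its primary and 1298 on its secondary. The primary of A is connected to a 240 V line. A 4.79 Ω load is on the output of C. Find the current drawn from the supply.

I_supply ≈ 4.85 A

After A: V = 240.00 × 730/444 = 394.59 V.
After B: V = 394.59 × 394/1622 = 95.851 V.
After C: V = 95.851 × 1298/1666 = 74.679 V.
I_load = 74.679/4.79 = 15.591 A, so P_out = 74.679 × 15.591 = 1164.3 W.
All ideal ⇒ P_in = P_out, so I_supply = 1164.3/240 = 4.85 A.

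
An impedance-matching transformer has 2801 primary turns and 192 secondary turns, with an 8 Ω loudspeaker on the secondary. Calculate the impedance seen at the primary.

Z_p ≈ 1700 Ω

Z_p = (N_p/N_s)² × Z_s = (2801/192)² × 8 = 1700 Ω.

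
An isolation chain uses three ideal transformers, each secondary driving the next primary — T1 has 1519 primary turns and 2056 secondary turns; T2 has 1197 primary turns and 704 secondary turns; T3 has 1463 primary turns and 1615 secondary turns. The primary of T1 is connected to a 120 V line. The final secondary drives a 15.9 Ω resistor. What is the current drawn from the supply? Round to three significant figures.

I_supply ≈ 5.83 A

Secondary of T1: V = 120.00 × 2056/1519 = 162.42 V.
Secondary of T2: V = 162.42 × 704/1197 = 95.527 V.
Secondary of T3: V = 95.527 × 1615/1463 = 105.45 V.
I_load = 105.45/15.9 = 6.6322 A, so P_out = 105.45 × 6.6322 = 699.37 W.
All ideal ⇒ P_in = P_out, so I_supply = 699.37/120 = 5.83 A.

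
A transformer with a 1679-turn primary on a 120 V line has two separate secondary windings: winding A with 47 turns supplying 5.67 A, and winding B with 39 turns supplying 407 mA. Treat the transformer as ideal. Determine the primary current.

V_A = 120 × 47/1679 = 3.3591 V; V_B = 120 × 39/1679 = 2.7874 V.
P_out = V_A I_A + V_B I_B = 3.3591×5.67 + 2.7874×0.407 = 19.046 + 1.1345 = 20.181 W.
Ideal ⇒ P_in = P_out, so I_p = P_out/V_p = 20.181/120 = 0.168 A.

I_p ≈ 0.168 A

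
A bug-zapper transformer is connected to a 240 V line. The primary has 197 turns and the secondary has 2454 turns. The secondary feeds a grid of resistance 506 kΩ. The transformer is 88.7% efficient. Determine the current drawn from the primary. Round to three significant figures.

V_s = 240 × 2454/197 = 2989.6 V.
I_s = V_s/R = 2989.6/506000 = 0.0059084 A.
P_out = V_s I_s = 2989.6 × 0.0059084 = 17.664 W.
P_in = P_out/η = 17.664/0.887 = 19.914 W.
I_p = P_in/V_p = 19.914/240 = 0.0830 A.

I_p ≈ 0.0830 A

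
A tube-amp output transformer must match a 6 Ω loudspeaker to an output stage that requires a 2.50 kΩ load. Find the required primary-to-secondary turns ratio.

N_p/N_s ≈ 20.4

Z_p/Z_s = (N_p/N_s)², so N_p/N_s = √(2500/6) = √417 = 20.4.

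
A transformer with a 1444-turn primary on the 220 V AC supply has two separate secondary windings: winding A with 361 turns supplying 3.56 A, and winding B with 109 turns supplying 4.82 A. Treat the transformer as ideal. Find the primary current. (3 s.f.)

V_A = 220 × 361/1444 = 55.000 V; V_B = 220 × 109/1444 = 16.607 V.
P_out = V_A I_A + V_B I_B = 55.000×3.56 + 16.607×4.82 = 195.80 + 80.044 = 275.84 W.
Ideal ⇒ P_in = P_out, so I_p = P_out/V_p = 275.84/220 = 1.25 A.

I_p ≈ 1.25 A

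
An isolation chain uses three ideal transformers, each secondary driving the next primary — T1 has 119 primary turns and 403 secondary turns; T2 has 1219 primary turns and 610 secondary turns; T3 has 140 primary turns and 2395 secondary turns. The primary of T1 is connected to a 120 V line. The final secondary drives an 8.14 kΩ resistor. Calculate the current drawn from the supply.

Secondary of T1: V = 120.00 × 403/119 = 406.39 V.
Secondary of T2: V = 406.39 × 610/1219 = 203.36 V.
Secondary of T3: V = 203.36 × 2395/140 = 3478.9 V.
I_load = 3478.9/8140 = 0.42738 A, so P_out = 3478.9 × 0.42738 = 1486.8 W.
All ideal ⇒ P_in = P_out, so I_supply = 1486.8/120 = 12.4 A.

I_supply ≈ 12.4 A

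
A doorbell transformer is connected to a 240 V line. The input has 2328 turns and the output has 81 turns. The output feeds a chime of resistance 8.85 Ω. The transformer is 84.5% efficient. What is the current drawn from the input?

V_out = 240 × 81/2328 = 8.3505 V.
I_out = V_out/R = 8.3505/8.85 = 0.94356 A.
P_out = V_out I_out = 8.3505 × 0.94356 = 7.8792 W.
P_in = P_out/η = 7.8792/0.845 = 9.3245 W.
I_in = P_in/V_in = 9.3245/240 = 0.0389 A.

I_in ≈ 0.0389 A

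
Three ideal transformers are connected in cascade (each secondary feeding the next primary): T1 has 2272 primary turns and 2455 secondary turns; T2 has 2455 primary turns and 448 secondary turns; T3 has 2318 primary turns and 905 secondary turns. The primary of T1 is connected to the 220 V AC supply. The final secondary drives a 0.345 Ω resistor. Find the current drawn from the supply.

I_supply ≈ 3.78 A

After T1: V = 220.00 × 2455/2272 = 237.72 V.
After T2: V = 237.72 × 448/2455 = 43.380 V.
After T3: V = 43.380 × 905/2318 = 16.937 V.
I_load = 16.937/0.345 = 49.092 A, so P_out = 16.937 × 49.092 = 831.45 W.
All ideal ⇒ P_in = P_out, so I_supply = 831.45/220 = 3.78 A.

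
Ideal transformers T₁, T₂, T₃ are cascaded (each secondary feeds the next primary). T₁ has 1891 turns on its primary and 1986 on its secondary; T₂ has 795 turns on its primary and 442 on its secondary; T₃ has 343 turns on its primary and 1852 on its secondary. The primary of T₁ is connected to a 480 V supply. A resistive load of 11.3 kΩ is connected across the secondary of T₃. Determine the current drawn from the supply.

I_supply ≈ 0.422 A

After T₁: V = 480.00 × 1986/1891 = 504.11 V.
After T₂: V = 504.11 × 442/795 = 280.27 V.
After T₃: V = 280.27 × 1852/343 = 1513.3 V.
I_load = 1513.3/11300 = 0.13392 A, so P_out = 1513.3 × 0.13392 = 202.67 W.
All ideal ⇒ P_in = P_out, so I_supply = 202.67/480 = 0.422 A.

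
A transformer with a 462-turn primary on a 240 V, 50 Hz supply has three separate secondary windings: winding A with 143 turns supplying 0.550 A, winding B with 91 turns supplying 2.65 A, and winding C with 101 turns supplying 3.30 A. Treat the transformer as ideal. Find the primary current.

V_A = 240 × 143/462 = 74.286 V; V_B = 240 × 91/462 = 47.273 V; V_C = 240 × 101/462 = 52.468 V.
P_out = V_A I_A + V_B I_B + V_C I_C = 74.286×0.550 + 47.273×2.65 + 52.468×3.30 = 40.857 + 125.27 + 173.14 = 339.27 W.
Ideal ⇒ P_in = P_out, so I_p = P_out/V_p = 339.27/240 = 1.41 A.

I_p ≈ 1.41 A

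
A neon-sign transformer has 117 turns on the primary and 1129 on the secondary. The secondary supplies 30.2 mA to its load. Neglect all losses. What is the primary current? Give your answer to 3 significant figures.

I_p ≈ 0.291 A

For an ideal transformer I_p/I_s = N_s/N_p, so I_p = 0.0302 × 1129/117 = 0.291 A.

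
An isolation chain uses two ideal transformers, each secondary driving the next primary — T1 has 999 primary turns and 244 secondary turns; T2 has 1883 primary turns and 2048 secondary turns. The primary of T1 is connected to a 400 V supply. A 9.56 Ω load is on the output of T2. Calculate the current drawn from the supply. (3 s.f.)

I_supply ≈ 2.95 A

After T1: V = 400.00 × 244/999 = 97.698 V.
After T2: V = 97.698 × 2048/1883 = 106.26 V.
I_load = 106.26/9.56 = 11.115 A, so P_out = 106.26 × 11.115 = 1181.1 W.
All ideal ⇒ P_in = P_out, so I_supply = 1181.1/400 = 2.95 A.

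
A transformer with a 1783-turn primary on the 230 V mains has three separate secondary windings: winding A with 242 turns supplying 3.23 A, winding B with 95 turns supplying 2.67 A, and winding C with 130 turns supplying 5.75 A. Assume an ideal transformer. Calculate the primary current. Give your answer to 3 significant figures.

V_A = 230 × 242/1783 = 31.217 V; V_B = 230 × 95/1783 = 12.255 V; V_C = 230 × 130/1783 = 16.769 V.
P_out = V_A I_A + V_B I_B + V_C I_C = 31.217×3.23 + 12.255×2.67 + 16.769×5.75 = 100.83 + 32.720 + 96.425 = 229.98 W.
Ideal ⇒ P_in = P_out, so I_p = P_out/V_p = 229.98/230 = 1.00 A.

I_p ≈ 1.00 A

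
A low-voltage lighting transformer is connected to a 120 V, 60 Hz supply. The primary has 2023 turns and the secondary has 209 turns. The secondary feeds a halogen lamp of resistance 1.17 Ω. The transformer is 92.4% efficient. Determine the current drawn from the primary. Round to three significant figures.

I_p ≈ 1.18 A

V_s = 120 × 209/2023 = 12.397 V.
I_s = V_s/R = 12.397/1.17 = 10.596 A.
P_out = V_s I_s = 12.397 × 10.596 = 131.36 W.
P_in = P_out/η = 131.36/0.924 = 142.17 W.
I_p = P_in/V_p = 142.17/120 = 1.18 A.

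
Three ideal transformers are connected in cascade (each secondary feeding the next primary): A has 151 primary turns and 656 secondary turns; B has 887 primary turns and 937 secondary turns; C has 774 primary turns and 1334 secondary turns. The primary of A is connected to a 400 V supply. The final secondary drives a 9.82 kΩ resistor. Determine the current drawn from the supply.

After A: V = 400.00 × 656/151 = 1737.7 V.
After B: V = 1737.7 × 937/887 = 1835.7 V.
After C: V = 1835.7 × 1334/774 = 3163.9 V.
I_load = 3163.9/9820 = 0.32219 A, so P_out = 3163.9 × 0.32219 = 1019.4 W.
All ideal ⇒ P_in = P_out, so I_supply = 1019.4/400 = 2.55 A.

I_supply ≈ 2.55 A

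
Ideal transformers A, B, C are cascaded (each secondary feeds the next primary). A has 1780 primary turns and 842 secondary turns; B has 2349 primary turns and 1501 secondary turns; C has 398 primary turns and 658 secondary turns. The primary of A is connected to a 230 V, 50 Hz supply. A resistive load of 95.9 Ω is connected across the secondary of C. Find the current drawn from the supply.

Secondary of A: V = 230.00 × 842/1780 = 108.80 V.
Secondary of B: V = 108.80 × 1501/2349 = 69.521 V.
Secondary of C: V = 69.521 × 658/398 = 114.94 V.
I_load = 114.94/95.9 = 1.1985 A, so P_out = 114.94 × 1.1985 = 137.75 W.
All ideal ⇒ P_in = P_out, so I_supply = 137.75/230 = 0.599 A.

I_supply ≈ 0.599 A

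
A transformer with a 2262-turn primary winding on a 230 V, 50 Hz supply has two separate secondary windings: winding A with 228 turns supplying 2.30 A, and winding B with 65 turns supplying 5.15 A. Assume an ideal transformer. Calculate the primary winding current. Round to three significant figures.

V_A = 230 × 228/2262 = 23.183 V; V_B = 230 × 65/2262 = 6.6092 V.
P_out = V_A I_A + V_B I_B = 23.183×2.30 + 6.6092×5.15 = 53.321 + 34.037 = 87.358 W.
Ideal ⇒ P_in = P_out, so I_p = P_out/V_p = 87.358/230 = 0.380 A.

I_p ≈ 0.380 A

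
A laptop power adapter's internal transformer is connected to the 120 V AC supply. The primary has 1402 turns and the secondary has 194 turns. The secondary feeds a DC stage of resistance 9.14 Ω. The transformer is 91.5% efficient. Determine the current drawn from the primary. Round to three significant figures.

I_p ≈ 0.275 A

V_s = 120 × 194/1402 = 16.605 V.
I_s = V_s/R = 16.605/9.14 = 1.8167 A.
P_out = V_s I_s = 16.605 × 1.8167 = 30.166 W.
P_in = P_out/η = 30.166/0.915 = 32.969 W.
I_p = P_in/V_p = 32.969/120 = 0.275 A.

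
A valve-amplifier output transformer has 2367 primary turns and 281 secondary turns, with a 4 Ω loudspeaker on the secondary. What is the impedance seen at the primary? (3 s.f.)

Z_p ≈ 284 Ω

Z_p = (N_p/N_s)² × Z_s = (2367/281)² × 4 = 284 Ω.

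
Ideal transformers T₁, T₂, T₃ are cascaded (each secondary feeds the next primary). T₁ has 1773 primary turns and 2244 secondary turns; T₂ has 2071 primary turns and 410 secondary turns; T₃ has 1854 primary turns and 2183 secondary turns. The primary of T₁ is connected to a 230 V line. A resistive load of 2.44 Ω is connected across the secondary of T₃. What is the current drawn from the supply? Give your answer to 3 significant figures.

Secondary of T₁: V = 230.00 × 2244/1773 = 291.10 V.
Secondary of T₂: V = 291.10 × 410/2071 = 57.630 V.
Secondary of T₃: V = 57.630 × 2183/1854 = 67.856 V.
I_load = 67.856/2.44 = 27.810 A, so P_out = 67.856 × 27.810 = 1887.1 W.
All ideal ⇒ P_in = P_out, so I_supply = 1887.1/230 = 8.20 A.

I_supply ≈ 8.20 A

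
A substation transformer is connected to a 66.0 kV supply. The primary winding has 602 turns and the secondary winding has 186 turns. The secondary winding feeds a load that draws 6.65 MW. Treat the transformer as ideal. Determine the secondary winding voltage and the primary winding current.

V_s ≈ 20400 V, I_p ≈ 101 A

V_s = V_p × N_s/N_p = 66000 × 186/602 = 20392 V.
I_s = P/V_s = 6.65×10^6/20392 = 326.11 A.
I_p = I_s × N_s/N_p = 326.11 × 186/602 = 101 A.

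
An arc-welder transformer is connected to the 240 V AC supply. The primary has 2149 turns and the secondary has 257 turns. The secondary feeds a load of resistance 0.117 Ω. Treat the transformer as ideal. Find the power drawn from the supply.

V_s = V_p × N_s/N_p = 240 × 257/2149 = 28.702 V.
I_s = V_s/R = 28.702/0.117 = 245.31 A.
I_p = I_s × N_s/N_p = 245.31 × 257/2149 = 29.337 A.
P = V_p I_p = 240 × 29.337 = 7040 W.

P ≈ 7040 W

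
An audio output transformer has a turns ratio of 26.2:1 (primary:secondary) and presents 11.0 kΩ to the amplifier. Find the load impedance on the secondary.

Z_s = Z_p/(N_p/N_s)² = 11000/26.2² = 16.0 Ω.

Z_s ≈ 16.0 Ω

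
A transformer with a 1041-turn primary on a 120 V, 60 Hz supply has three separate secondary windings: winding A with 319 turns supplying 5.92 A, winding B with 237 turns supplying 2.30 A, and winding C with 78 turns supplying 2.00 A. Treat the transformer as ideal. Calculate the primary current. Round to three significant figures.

I_p ≈ 2.49 A

V_A = 120 × 319/1041 = 36.772 V; V_B = 120 × 237/1041 = 27.320 V; V_C = 120 × 78/1041 = 8.9914 V.
P_out = V_A I_A + V_B I_B + V_C I_C = 36.772×5.92 + 27.320×2.30 + 8.9914×2.00 = 217.69 + 62.836 + 17.983 = 298.51 W.
Ideal ⇒ P_in = P_out, so I_p = P_out/V_p = 298.51/120 = 2.49 A.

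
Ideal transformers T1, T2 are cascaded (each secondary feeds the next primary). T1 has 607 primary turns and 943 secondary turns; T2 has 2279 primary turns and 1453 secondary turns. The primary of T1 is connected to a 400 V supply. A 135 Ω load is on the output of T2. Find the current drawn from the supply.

After T1: V = 400.00 × 943/607 = 621.42 V.
After T2: V = 621.42 × 1453/2279 = 396.19 V.
I_load = 396.19/135 = 2.9347 A, so P_out = 396.19 × 2.9347 = 1162.7 W.
All ideal ⇒ P_in = P_out, so I_supply = 1162.7/400 = 2.91 A.

I_supply ≈ 2.91 A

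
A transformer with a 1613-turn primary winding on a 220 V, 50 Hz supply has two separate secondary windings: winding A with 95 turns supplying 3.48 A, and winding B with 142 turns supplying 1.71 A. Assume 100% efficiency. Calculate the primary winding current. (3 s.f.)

V_A = 220 × 95/1613 = 12.957 V; V_B = 220 × 142/1613 = 19.368 V.
P_out = V_A I_A + V_B I_B = 12.957×3.48 + 19.368×1.71 = 45.091 + 33.119 = 78.210 W.
Ideal ⇒ P_in = P_out, so I_p = P_out/V_p = 78.210/220 = 0.355 A.

I_p ≈ 0.355 A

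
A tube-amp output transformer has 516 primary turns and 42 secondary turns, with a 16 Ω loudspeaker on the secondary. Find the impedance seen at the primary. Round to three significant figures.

Z_p = (N_p/N_s)² × Z_s = (516/42)² × 16 = 2420 Ω.

Z_p ≈ 2420 Ω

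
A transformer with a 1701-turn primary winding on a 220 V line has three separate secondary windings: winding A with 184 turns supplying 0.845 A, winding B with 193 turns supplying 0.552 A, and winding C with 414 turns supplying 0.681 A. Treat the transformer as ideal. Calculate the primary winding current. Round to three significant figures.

I_p ≈ 0.320 A

V_A = 220 × 184/1701 = 23.798 V; V_B = 220 × 193/1701 = 24.962 V; V_C = 220 × 414/1701 = 53.545 V.
P_out = V_A I_A + V_B I_B + V_C I_C = 23.798×0.845 + 24.962×0.552 + 53.545×0.681 = 20.109 + 13.779 + 36.464 = 70.352 W.
Ideal ⇒ P_in = P_out, so I_p = P_out/V_p = 70.352/220 = 0.320 A.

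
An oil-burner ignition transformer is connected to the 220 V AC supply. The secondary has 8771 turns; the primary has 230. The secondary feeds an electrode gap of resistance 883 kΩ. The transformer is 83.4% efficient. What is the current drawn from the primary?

V_s = 220 × 8771/230 = 8389.7 V.
I_s = V_s/R = 8389.7/883000 = 0.0095013 A.
P_out = V_s I_s = 8389.7 × 0.0095013 = 79.713 W.
P_in = P_out/η = 79.713/0.834 = 95.579 W.
I_p = P_in/V_p = 95.579/220 = 0.434 A.

I_p ≈ 0.434 A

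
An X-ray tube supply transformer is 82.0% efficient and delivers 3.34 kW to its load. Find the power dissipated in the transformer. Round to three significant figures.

P_in = P_out/η = 3340/0.820 = 4073.17 W.
P_loss = P_in − P_out = 4073.17 − 3340 = 733 W.

P_loss ≈ 733 W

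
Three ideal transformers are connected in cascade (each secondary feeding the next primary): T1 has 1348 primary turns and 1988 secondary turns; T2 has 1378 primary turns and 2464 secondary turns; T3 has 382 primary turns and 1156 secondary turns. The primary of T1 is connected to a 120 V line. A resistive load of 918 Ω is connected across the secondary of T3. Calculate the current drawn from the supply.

Secondary of T1: V = 120.00 × 1988/1348 = 176.97 V.
Secondary of T2: V = 176.97 × 2464/1378 = 316.45 V.
Secondary of T3: V = 316.45 × 1156/382 = 957.62 V.
I_load = 957.62/918 = 1.0432 A, so P_out = 957.62 × 1.0432 = 998.95 W.
All ideal ⇒ P_in = P_out, so I_supply = 998.95/120 = 8.32 A.

I_supply ≈ 8.32 A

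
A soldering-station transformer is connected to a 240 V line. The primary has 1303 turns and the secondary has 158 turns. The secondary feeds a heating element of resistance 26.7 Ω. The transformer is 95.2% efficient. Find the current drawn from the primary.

V_s = 240 × 158/1303 = 29.102 V.
I_s = V_s/R = 29.102/26.7 = 1.0900 A.
P_out = V_s I_s = 29.102 × 1.0900 = 31.720 W.
P_in = P_out/η = 31.720/0.952 = 33.320 W.
I_p = P_in/V_p = 33.320/240 = 0.139 A.

I_p ≈ 0.139 A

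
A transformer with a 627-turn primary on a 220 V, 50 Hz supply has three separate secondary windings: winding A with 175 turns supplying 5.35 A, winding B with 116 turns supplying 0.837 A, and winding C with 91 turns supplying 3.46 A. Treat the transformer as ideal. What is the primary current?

I_p ≈ 2.15 A

V_A = 220 × 175/627 = 61.404 V; V_B = 220 × 116/627 = 40.702 V; V_C = 220 × 91/627 = 31.930 V.
P_out = V_A I_A + V_B I_B + V_C I_C = 61.404×5.35 + 40.702×0.837 + 31.930×3.46 = 328.51 + 34.067 + 110.48 = 473.05 W.
Ideal ⇒ P_in = P_out, so I_p = P_out/V_p = 473.05/220 = 2.15 A.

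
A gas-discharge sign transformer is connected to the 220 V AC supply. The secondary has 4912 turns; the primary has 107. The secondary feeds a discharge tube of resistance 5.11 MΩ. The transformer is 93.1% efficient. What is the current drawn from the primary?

I_p ≈ 0.0975 A

V_s = 220 × 4912/107 = 10099 V.
I_s = V_s/R = 10099/(5.11×10^6) = 0.0019764 A.
P_out = V_s I_s = 10099 × 0.0019764 = 19.961 W.
P_in = P_out/η = 19.961/0.931 = 21.440 W.
I_p = P_in/V_p = 21.440/220 = 0.0975 A.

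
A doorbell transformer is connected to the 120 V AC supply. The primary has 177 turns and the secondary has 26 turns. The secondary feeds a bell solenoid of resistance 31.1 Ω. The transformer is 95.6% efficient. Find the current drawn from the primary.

V_s = 120 × 26/177 = 17.627 V.
I_s = V_s/R = 17.627/31.1 = 0.56679 A.
P_out = V_s I_s = 17.627 × 0.56679 = 9.9908 W.
P_in = P_out/η = 9.9908/0.956 = 10.451 W.
I_p = P_in/V_p = 10.451/120 = 0.0871 A.

I_p ≈ 0.0871 A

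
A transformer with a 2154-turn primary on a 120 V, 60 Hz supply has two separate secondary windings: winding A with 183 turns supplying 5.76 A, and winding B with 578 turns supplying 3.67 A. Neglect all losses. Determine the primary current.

V_A = 120 × 183/2154 = 10.195 V; V_B = 120 × 578/2154 = 32.201 V.
P_out = V_A I_A + V_B I_B = 10.195×5.76 + 32.201×3.67 = 58.723 + 118.18 = 176.90 W.
Ideal ⇒ P_in = P_out, so I_p = P_out/V_p = 176.90/120 = 1.47 A.

I_p ≈ 1.47 A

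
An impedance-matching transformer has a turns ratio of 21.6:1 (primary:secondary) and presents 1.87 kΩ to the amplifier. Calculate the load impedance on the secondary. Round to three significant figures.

Z_s ≈ 4.01 Ω

Z_s = Z_p/(N_p/N_s)² = 1870/21.6² = 4.01 Ω.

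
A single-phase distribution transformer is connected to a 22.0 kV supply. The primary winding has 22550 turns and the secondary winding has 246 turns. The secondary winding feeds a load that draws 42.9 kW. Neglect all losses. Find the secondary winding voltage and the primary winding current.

V_s ≈ 240 V, I_p ≈ 1.95 A

V_s = V_p × N_s/N_p = 22000 × 246/22550 = 240.00 V.
I_s = P/V_s = 42900/240.00 = 178.75 A.
I_p = I_s × N_s/N_p = 178.75 × 246/22550 = 1.95 A.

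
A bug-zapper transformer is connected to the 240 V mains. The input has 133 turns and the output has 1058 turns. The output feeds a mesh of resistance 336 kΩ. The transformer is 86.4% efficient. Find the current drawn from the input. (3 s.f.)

V_out = 240 × 1058/133 = 1909.2 V.
I_out = V_out/R = 1909.2/336000 = 0.0056821 A.
P_out = V_out I_out = 1909.2 × 0.0056821 = 10.848 W.
P_in = P_out/η = 10.848/0.864 = 12.556 W.
I_in = P_in/V_in = 12.556/240 = 0.0523 A.

I_in ≈ 0.0523 A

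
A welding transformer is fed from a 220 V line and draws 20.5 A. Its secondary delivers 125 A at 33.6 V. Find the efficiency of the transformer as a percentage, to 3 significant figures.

P_in = 220 × 20.5 = 4510.00 W.
P_out = 33.6 × 125 = 4200.00 W.
η = P_out/P_in = 4200.00/4510.00 = 0.931.

η ≈ 93.1%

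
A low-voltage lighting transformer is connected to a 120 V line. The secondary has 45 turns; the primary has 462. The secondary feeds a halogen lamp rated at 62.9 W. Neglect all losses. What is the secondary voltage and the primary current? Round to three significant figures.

V_s = V_p × N_s/N_p = 120 × 45/462 = 11.688 V.
I_s = P/V_s = 62.9/11.688 = 5.3814 A.
I_p = I_s × N_s/N_p = 5.3814 × 45/462 = 0.524 A.

V_s ≈ 11.7 V, I_p ≈ 0.524 A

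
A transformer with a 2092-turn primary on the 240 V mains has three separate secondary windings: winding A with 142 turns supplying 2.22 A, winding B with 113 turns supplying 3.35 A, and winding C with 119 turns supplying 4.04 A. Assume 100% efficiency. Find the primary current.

I_p ≈ 0.561 A

V_A = 240 × 142/2092 = 16.291 V; V_B = 240 × 113/2092 = 12.964 V; V_C = 240 × 119/2092 = 13.652 V.
P_out = V_A I_A + V_B I_B + V_C I_C = 16.291×2.22 + 12.964×3.35 + 13.652×4.04 = 36.165 + 43.428 + 55.154 = 134.75 W.
Ideal ⇒ P_in = P_out, so I_p = P_out/V_p = 134.75/240 = 0.561 A.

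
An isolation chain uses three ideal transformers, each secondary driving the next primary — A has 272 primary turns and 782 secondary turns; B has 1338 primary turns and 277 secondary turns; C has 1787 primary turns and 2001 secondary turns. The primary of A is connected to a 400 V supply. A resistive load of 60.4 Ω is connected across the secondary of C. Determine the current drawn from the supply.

I_supply ≈ 2.94 A

Secondary of A: V = 400.00 × 782/272 = 1150.0 V.
Secondary of B: V = 1150.0 × 277/1338 = 238.08 V.
Secondary of C: V = 238.08 × 2001/1787 = 266.59 V.
I_load = 266.59/60.4 = 4.4137 A, so P_out = 266.59 × 4.4137 = 1176.7 W.
All ideal ⇒ P_in = P_out, so I_supply = 1176.7/400 = 2.94 A.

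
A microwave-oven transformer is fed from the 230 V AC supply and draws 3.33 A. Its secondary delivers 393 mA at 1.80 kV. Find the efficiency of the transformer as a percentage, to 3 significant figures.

η ≈ 92.4%

P_in = 230 × 3.33 = 765.900 W.
P_out = 1800 × 0.393 = 707.400 W.
η = P_out/P_in = 707.400/765.900 = 0.924.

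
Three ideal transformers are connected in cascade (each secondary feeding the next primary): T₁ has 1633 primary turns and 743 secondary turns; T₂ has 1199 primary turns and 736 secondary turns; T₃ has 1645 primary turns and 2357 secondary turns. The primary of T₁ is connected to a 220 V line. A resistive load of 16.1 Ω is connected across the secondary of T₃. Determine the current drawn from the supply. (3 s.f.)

After T₁: V = 220.00 × 743/1633 = 100.10 V.
After T₂: V = 100.10 × 736/1199 = 61.445 V.
After T₃: V = 61.445 × 2357/1645 = 88.040 V.
I_load = 88.040/16.1 = 5.4683 A, so P_out = 88.040 × 5.4683 = 481.43 W.
All ideal ⇒ P_in = P_out, so I_supply = 481.43/220 = 2.19 A.

I_supply ≈ 2.19 A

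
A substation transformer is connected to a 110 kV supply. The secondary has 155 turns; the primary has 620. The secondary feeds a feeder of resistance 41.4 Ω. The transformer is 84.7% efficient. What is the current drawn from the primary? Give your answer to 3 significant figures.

V_s = 110000 × 155/620 = 27500 V.
I_s = V_s/R = 27500/41.4 = 664.25 A.
P_out = V_s I_s = 27500 × 664.25 = 1.8267×10^7 W.
P_in = P_out/η = 1.8267×10^7/0.847 = 2.1567×10^7 W.
I_p = P_in/V_p = 2.1567×10^7/110000 = 196 A.

I_p ≈ 196 A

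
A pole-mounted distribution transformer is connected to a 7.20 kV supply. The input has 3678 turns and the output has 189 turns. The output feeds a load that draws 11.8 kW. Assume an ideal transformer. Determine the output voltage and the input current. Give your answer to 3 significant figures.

V_out = V_in × N_out/N_in = 7200 × 189/3678 = 369.98 V.
I_out = P/V_out = 11800/369.98 = 31.893 A.
I_in = I_out × N_out/N_in = 31.893 × 189/3678 = 1.64 A.

V_out ≈ 370 V, I_in ≈ 1.64 A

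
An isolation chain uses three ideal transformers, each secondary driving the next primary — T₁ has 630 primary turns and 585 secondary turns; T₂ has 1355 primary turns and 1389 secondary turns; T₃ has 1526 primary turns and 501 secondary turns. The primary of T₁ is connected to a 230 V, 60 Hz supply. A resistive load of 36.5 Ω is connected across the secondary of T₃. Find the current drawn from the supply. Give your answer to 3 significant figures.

After T₁: V = 230.00 × 585/630 = 213.57 V.
After T₂: V = 213.57 × 1389/1355 = 218.93 V.
After T₃: V = 218.93 × 501/1526 = 71.877 V.
I_load = 71.877/36.5 = 1.9692 A, so P_out = 71.877 × 1.9692 = 141.54 W.
All ideal ⇒ P_in = P_out, so I_supply = 141.54/230 = 0.615 A.

I_supply ≈ 0.615 A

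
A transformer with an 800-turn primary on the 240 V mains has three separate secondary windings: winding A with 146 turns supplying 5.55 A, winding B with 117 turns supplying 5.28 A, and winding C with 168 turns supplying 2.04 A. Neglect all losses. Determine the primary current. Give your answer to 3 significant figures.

V_A = 240 × 146/800 = 43.800 V; V_B = 240 × 117/800 = 35.100 V; V_C = 240 × 168/800 = 50.400 V.
P_out = V_A I_A + V_B I_B + V_C I_C = 43.800×5.55 + 35.100×5.28 + 50.400×2.04 = 243.09 + 185.33 + 102.82 = 531.23 W.
Ideal ⇒ P_in = P_out, so I_p = P_out/V_p = 531.23/240 = 2.21 A.

I_p ≈ 2.21 A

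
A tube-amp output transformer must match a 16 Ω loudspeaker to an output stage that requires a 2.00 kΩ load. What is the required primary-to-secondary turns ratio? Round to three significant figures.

N_p/N_s ≈ 11.2

Z_p/Z_s = (N_p/N_s)², so N_p/N_s = √(2000/16) = √125 = 11.2.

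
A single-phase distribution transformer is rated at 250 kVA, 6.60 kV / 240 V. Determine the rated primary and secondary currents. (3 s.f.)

I_p = S/V_p = 250000/6600 = 37.9 A.
I_s = S/V_s = 250000/240 = 1040 A.

I_p ≈ 37.9 A, I_s ≈ 1040 A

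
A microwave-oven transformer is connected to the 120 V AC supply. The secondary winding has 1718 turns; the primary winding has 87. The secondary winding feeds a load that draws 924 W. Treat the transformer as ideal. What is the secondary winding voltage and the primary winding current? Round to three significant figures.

V_s ≈ 2370 V, I_p ≈ 7.70 A

V_s = V_p × N_s/N_p = 120 × 1718/87 = 2369.7 V.
I_s = P/V_s = 924/2369.7 = 0.38993 A.
I_p = I_s × N_s/N_p = 0.38993 × 1718/87 = 7.70 A.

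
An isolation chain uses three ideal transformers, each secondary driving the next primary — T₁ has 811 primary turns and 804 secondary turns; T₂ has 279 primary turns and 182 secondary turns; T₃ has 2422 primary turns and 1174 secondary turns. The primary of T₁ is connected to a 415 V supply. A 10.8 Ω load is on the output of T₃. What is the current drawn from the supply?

I_supply ≈ 3.78 A

After T₁: V = 415.00 × 804/811 = 411.42 V.
After T₂: V = 411.42 × 182/279 = 268.38 V.
After T₃: V = 268.38 × 1174/2422 = 130.09 V.
I_load = 130.09/10.8 = 12.045 A, so P_out = 130.09 × 12.045 = 1567.0 W.
All ideal ⇒ P_in = P_out, so I_supply = 1567.0/415 = 3.78 A.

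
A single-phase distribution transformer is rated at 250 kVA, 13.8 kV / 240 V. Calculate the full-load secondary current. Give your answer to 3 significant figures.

I_s = S/V_s = 250000/240 = 1040 A.

I_s ≈ 1040 A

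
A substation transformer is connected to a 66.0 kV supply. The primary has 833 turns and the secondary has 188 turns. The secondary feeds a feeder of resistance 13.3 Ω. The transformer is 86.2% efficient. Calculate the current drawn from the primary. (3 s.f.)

V_s = 66000 × 188/833 = 14896 V.
I_s = V_s/R = 14896/13.3 = 1120.0 A.
P_out = V_s I_s = 14896 × 1120.0 = 1.6683×10^7 W.
P_in = P_out/η = 1.6683×10^7/0.862 = 1.9353×10^7 W.
I_p = P_in/V_p = 1.9353×10^7/66000 = 293 A.

I_p ≈ 293 A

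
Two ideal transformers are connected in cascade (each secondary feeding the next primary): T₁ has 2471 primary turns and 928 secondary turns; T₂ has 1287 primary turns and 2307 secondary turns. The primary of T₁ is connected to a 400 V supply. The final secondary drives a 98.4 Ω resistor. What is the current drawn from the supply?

I_supply ≈ 1.84 A

After T₁: V = 400.00 × 928/2471 = 150.22 V.
After T₂: V = 150.22 × 2307/1287 = 269.28 V.
I_load = 269.28/98.4 = 2.7366 A, so P_out = 269.28 × 2.7366 = 736.91 W.
All ideal ⇒ P_in = P_out, so I_supply = 736.91/400 = 1.84 A.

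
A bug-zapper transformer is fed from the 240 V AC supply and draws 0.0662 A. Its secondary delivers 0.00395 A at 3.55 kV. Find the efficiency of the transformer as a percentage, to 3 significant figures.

η ≈ 88.3%

P_in = 240 × 0.0662 = 15.8880 W.
P_out = 3550 × 0.00395 = 14.0225 W.
η = P_out/P_in = 14.0225/15.8880 = 0.883.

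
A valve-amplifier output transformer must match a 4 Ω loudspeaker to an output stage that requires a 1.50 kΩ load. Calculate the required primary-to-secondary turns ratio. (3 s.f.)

N_p/N_s ≈ 19.4

Z_p/Z_s = (N_p/N_s)², so N_p/N_s = √(1500/4) = √375 = 19.4.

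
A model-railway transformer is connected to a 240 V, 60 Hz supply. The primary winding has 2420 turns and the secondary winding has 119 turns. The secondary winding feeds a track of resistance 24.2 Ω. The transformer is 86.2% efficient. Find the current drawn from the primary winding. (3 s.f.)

I_p ≈ 0.0278 A

V_s = 240 × 119/2420 = 11.802 V.
I_s = V_s/R = 11.802/24.2 = 0.48767 A.
P_out = V_s I_s = 11.802 × 0.48767 = 5.7553 W.
P_in = P_out/η = 5.7553/0.862 = 6.6767 W.
I_p = P_in/V_p = 6.6767/240 = 0.0278 A.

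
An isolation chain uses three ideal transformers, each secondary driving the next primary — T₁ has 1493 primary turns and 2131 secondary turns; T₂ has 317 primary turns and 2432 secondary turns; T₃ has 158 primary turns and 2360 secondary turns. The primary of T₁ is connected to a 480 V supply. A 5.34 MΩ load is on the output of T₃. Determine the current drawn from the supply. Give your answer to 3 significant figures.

After T₁: V = 480.00 × 2131/1493 = 685.12 V.
After T₂: V = 685.12 × 2432/317 = 5256.2 V.
After T₃: V = 5256.2 × 2360/158 = 78510 V.
I_load = 78510/(5.34×10^6) = 0.014702 A, so P_out = 78510 × 0.014702 = 1154.3 W.
All ideal ⇒ P_in = P_out, so I_supply = 1154.3/480 = 2.40 A.

I_supply ≈ 2.40 A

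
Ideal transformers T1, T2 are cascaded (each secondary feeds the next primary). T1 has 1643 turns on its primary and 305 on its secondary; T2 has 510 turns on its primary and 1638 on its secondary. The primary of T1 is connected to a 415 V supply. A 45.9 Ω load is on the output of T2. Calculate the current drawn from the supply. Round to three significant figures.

Secondary of T1: V = 415.00 × 305/1643 = 77.039 V.
Secondary of T2: V = 77.039 × 1638/510 = 247.43 V.
I_load = 247.43/45.9 = 5.3907 A, so P_out = 247.43 × 5.3907 = 1333.8 W.
All ideal ⇒ P_in = P_out, so I_supply = 1333.8/415 = 3.21 A.

I_supply ≈ 3.21 A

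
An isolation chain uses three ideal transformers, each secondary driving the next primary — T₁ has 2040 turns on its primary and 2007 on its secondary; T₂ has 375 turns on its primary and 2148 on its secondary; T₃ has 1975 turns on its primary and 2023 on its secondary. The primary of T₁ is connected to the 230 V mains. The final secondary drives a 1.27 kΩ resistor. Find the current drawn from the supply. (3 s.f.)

After T₁: V = 230.00 × 2007/2040 = 226.28 V.
After T₂: V = 226.28 × 2148/375 = 1296.1 V.
After T₃: V = 1296.1 × 2023/1975 = 1327.6 V.
I_load = 1327.6/1270 = 1.0454 A, so P_out = 1327.6 × 1.0454 = 1387.9 W.
All ideal ⇒ P_in = P_out, so I_supply = 1387.9/230 = 6.03 A.

I_supply ≈ 6.03 A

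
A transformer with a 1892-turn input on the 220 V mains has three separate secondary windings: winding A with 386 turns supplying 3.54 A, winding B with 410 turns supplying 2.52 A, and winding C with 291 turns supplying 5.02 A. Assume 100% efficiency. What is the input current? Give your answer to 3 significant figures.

I_in ≈ 2.04 A

V_A = 220 × 386/1892 = 44.884 V; V_B = 220 × 410/1892 = 47.674 V; V_C = 220 × 291/1892 = 33.837 V.
P_out = V_A I_A + V_B I_B + V_C I_C = 44.884×3.54 + 47.674×2.52 + 33.837×5.02 = 158.89 + 120.14 + 169.86 = 448.89 W.
Ideal ⇒ P_in = P_out, so I_in = P_out/V_in = 448.89/220 = 2.04 A.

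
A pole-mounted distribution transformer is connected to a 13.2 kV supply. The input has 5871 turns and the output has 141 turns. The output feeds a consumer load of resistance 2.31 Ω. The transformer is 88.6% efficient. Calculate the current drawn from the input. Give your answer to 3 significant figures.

I_in ≈ 3.72 A

V_out = 13200 × 141/5871 = 317.02 V.
I_out = V_out/R = 317.02/2.31 = 137.24 A.
P_out = V_out I_out = 317.02 × 137.24 = 43506 W.
P_in = P_out/η = 43506/0.886 = 49104 W.
I_in = P_in/V_in = 49104/13200 = 3.72 A.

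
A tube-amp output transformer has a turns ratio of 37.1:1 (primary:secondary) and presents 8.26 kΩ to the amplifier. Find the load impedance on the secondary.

Z_s ≈ 6.00 Ω

Z_s = Z_p/(N_p/N_s)² = 8260/37.1² = 6.00 Ω.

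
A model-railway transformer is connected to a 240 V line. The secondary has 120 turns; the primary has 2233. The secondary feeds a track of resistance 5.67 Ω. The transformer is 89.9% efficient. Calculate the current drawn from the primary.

I_p ≈ 0.136 A

V_s = 240 × 120/2233 = 12.897 V.
I_s = V_s/R = 12.897/5.67 = 2.2747 A.
P_out = V_s I_s = 12.897 × 2.2747 = 29.338 W.
P_in = P_out/η = 29.338/0.899 = 32.634 W.
I_p = P_in/V_p = 32.634/240 = 0.136 A.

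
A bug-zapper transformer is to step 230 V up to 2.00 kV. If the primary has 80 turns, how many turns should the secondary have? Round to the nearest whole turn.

N_s = 696 turns

N_s/N_p = V_s/V_p, so N_s = 80 × 2000/230 = 695.7 ≈ 696 turns.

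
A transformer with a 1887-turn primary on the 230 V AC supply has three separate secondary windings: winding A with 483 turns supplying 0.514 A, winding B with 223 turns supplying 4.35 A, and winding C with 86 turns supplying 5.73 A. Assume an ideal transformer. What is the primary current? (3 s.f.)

I_p ≈ 0.907 A

V_A = 230 × 483/1887 = 58.871 V; V_B = 230 × 223/1887 = 27.181 V; V_C = 230 × 86/1887 = 10.482 V.
P_out = V_A I_A + V_B I_B + V_C I_C = 58.871×0.514 + 27.181×4.35 + 10.482×5.73 = 30.260 + 118.24 + 60.063 = 208.56 W.
Ideal ⇒ P_in = P_out, so I_p = P_out/V_p = 208.56/230 = 0.907 A.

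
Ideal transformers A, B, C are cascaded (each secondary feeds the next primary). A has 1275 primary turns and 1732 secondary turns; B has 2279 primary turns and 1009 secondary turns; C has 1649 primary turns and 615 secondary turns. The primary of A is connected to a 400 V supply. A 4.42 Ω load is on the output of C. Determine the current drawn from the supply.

I_supply ≈ 4.55 A

After A: V = 400.00 × 1732/1275 = 543.37 V.
After B: V = 543.37 × 1009/2279 = 240.57 V.
After C: V = 240.57 × 615/1649 = 89.722 V.
I_load = 89.722/4.42 = 20.299 A, so P_out = 89.722 × 20.299 = 1821.3 W.
All ideal ⇒ P_in = P_out, so I_supply = 1821.3/400 = 4.55 A.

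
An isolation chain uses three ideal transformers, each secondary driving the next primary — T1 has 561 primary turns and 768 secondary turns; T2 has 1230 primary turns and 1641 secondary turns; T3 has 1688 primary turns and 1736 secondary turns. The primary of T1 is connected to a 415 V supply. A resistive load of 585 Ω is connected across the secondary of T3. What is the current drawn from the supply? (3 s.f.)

I_supply ≈ 2.50 A

Secondary of T1: V = 415.00 × 768/561 = 568.13 V.
Secondary of T2: V = 568.13 × 1641/1230 = 757.97 V.
Secondary of T3: V = 757.97 × 1736/1688 = 779.52 V.
I_load = 779.52/585 = 1.3325 A, so P_out = 779.52 × 1.3325 = 1038.7 W.
All ideal ⇒ P_in = P_out, so I_supply = 1038.7/415 = 2.50 A.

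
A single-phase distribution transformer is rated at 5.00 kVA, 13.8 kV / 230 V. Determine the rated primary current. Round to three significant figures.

I_p = S/V_p = 5000/13800 = 0.362 A.

I_p ≈ 0.362 A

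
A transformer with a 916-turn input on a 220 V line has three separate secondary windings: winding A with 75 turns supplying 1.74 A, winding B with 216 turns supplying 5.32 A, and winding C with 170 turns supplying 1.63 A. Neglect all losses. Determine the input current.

V_A = 220 × 75/916 = 18.013 V; V_B = 220 × 216/916 = 51.878 V; V_C = 220 × 170/916 = 40.830 V.
P_out = V_A I_A + V_B I_B + V_C I_C = 18.013×1.74 + 51.878×5.32 + 40.830×1.63 = 31.343 + 275.99 + 66.552 = 373.88 W.
Ideal ⇒ P_in = P_out, so I_in = P_out/V_in = 373.88/220 = 1.70 A.

I_in ≈ 1.70 A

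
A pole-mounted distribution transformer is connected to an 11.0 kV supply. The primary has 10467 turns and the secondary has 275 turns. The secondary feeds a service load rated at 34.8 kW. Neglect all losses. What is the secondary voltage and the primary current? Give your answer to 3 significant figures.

V_s ≈ 289 V, I_p ≈ 3.16 A

V_s = V_p × N_s/N_p = 11000 × 275/10467 = 289.00 V.
I_s = P/V_s = 34800/289.00 = 120.41 A.
I_p = I_s × N_s/N_p = 120.41 × 275/10467 = 3.16 A.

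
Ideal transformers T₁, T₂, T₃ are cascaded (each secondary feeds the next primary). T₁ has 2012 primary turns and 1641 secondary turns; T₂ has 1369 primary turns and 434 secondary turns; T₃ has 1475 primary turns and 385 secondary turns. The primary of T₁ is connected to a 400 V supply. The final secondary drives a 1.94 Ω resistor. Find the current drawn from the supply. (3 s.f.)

I_supply ≈ 0.939 A

After T₁: V = 400.00 × 1641/2012 = 326.24 V.
After T₂: V = 326.24 × 434/1369 = 103.43 V.
After T₃: V = 103.43 × 385/1475 = 26.996 V.
I_load = 26.996/1.94 = 13.915 A, so P_out = 26.996 × 13.915 = 375.66 W.
All ideal ⇒ P_in = P_out, so I_supply = 375.66/400 = 0.939 A.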